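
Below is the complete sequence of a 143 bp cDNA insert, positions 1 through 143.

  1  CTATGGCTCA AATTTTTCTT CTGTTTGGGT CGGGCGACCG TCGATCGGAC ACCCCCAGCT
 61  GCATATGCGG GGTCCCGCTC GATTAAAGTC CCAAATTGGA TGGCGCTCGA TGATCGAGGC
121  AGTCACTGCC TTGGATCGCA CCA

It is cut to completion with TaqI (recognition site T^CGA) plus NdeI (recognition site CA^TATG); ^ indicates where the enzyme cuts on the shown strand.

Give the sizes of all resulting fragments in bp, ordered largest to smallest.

TaqI sites (TCGA) start at positions 41, 79, 107, 114.
TaqI cuts after the first base of each site, so after positions 41, 79, 107, 114.
The NdeI site (CATATG) starts at position 62.
NdeI cuts after base 2 of each site, so after position 63.
Combined cut positions: 41, 63, 79, 107, 114.
Linear molecule, 5 cuts → 6 fragments:
  1–41 → 41 bp
  42–63 → 22 bp
  64–79 → 16 bp
  80–107 → 28 bp
  108–114 → 7 bp
  115–143 → 29 bp
Sorted largest to smallest: 41, 29, 28, 22, 16, 7 bp.

41, 29, 28, 22, 16, 7 bp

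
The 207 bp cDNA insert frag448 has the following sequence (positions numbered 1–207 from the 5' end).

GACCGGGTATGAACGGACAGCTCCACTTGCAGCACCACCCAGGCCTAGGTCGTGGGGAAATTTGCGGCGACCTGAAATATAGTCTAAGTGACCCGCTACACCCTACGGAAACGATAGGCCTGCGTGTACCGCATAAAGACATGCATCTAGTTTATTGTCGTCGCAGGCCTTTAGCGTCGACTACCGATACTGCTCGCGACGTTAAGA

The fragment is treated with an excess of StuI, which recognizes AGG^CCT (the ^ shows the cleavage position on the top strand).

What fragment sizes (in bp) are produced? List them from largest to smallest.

StuI sites (AGGCCT) start at positions 41, 116, 165.
StuI cuts after base 3 of each site, so after positions 43, 118, 167.
Linear molecule, 3 cuts → 4 fragments:
  1–43 → 43 bp
  44–118 → 75 bp
  119–167 → 49 bp
  168–207 → 40 bp
Sorted largest to smallest: 75, 49, 43, 40 bp.

75, 49, 43, 40 bp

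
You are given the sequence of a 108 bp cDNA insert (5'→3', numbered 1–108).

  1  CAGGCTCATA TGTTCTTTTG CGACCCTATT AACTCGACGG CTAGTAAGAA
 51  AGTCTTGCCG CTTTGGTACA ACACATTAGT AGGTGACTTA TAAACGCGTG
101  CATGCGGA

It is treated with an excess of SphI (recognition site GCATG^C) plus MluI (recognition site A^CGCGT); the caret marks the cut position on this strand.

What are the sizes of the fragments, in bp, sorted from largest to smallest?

94, 10, 4 bp

The SphI site (GCATGC) starts at position 100.
SphI cuts after base 5 of each site (before the last base), so after position 104.
The MluI site (ACGCGT) starts at position 94.
MluI cuts after the first base of each site, so after position 94.
Combined cut positions: 94, 104.
Linear molecule, 2 cuts → 3 fragments:
  1–94 → 94 bp
  95–104 → 10 bp
  105–108 → 4 bp
Sorted largest to smallest: 94, 10, 4 bp.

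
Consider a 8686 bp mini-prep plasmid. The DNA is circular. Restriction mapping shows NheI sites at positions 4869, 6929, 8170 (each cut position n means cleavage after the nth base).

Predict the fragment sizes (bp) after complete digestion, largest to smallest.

Circular molecule, 3 cuts → 3 fragments:
  6929 − 4869 = 2060 bp
  8170 − 6929 = 1241 bp
  wrap: 8686 − 8170 + 4869 = 5385 bp
Sorted largest to smallest: 5385, 2060, 1241 bp.

5385, 2060, 1241 bp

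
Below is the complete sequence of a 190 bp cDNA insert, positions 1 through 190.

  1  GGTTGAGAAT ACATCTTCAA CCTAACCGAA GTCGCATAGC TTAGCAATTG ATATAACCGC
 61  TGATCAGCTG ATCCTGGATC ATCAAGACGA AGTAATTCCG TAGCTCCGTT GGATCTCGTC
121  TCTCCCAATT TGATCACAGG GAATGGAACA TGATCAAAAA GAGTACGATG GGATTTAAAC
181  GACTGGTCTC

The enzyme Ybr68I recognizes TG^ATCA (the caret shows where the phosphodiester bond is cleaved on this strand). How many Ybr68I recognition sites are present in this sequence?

3

TGATCA occurs starting at positions 61, 131, 151.
Ybr68I cuts at 3 sites.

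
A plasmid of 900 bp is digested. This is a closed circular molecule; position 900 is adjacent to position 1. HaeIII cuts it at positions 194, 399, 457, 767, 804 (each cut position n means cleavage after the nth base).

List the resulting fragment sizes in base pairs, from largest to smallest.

Circular molecule, 5 cuts → 5 fragments:
  399 − 194 = 205 bp
  457 − 399 = 58 bp
  767 − 457 = 310 bp
  804 − 767 = 37 bp
  wrap: 900 − 804 + 194 = 290 bp
Sorted largest to smallest: 310, 290, 205, 58, 37 bp.

310, 290, 205, 58, 37 bp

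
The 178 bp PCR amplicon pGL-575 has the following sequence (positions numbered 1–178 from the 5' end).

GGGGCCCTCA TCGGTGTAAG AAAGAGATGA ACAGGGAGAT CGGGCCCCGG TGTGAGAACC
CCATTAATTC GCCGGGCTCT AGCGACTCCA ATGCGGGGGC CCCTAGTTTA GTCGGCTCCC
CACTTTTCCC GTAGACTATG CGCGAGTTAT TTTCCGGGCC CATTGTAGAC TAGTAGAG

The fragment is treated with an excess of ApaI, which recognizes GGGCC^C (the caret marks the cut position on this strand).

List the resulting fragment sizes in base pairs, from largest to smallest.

ApaI sites (GGGCCC) start at positions 2, 42, 97, 156.
ApaI cuts after base 5 of each site (before the last base), so after positions 6, 46, 101, 160.
Linear molecule, 4 cuts → 5 fragments:
  1–6 → 6 bp
  7–46 → 40 bp
  47–101 → 55 bp
  102–160 → 59 bp
  161–178 → 18 bp
Sorted largest to smallest: 59, 55, 40, 18, 6 bp.

59, 55, 40, 18, 6 bp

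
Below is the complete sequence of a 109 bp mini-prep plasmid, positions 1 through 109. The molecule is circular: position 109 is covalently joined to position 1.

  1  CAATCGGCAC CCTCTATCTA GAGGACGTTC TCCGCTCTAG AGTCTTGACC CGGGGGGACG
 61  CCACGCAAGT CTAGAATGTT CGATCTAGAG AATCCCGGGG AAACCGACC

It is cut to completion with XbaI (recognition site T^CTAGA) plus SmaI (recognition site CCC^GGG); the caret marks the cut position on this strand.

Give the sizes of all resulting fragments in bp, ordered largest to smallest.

30, 19, 19, 15, 14, 12 bp

XbaI sites (TCTAGA) start at positions 17, 36, 70, 84.
XbaI cuts after the first base of each site, so after positions 17, 36, 70, 84.
SmaI sites (CCCGGG) start at positions 49, 94.
SmaI cuts after base 3 of each site, so after positions 51, 96.
Combined cut positions: 17, 36, 51, 70, 84, 96.
Circular molecule, 6 cuts → 6 fragments:
  18–36 → 19 bp
  37–51 → 15 bp
  52–70 → 19 bp
  71–84 → 14 bp
  85–96 → 12 bp
  97–109 then 1–17 → 13 + 17 = 30 bp
Sorted largest to smallest: 30, 19, 19, 15, 14, 12 bp.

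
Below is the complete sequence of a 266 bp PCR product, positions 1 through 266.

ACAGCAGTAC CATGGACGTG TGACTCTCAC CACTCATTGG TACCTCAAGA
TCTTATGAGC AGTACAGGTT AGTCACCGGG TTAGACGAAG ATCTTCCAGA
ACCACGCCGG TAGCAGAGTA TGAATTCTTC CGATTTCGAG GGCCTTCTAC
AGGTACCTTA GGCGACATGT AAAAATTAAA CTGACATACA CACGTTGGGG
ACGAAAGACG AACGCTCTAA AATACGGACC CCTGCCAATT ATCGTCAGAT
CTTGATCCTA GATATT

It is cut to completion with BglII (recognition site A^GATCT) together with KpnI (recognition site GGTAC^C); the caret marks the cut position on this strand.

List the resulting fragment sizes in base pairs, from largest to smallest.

BglII sites (AGATCT) start at positions 48, 89, 247.
BglII cuts after the first base of each site, so after positions 48, 89, 247.
KpnI sites (GGTACC) start at positions 39, 152.
KpnI cuts after base 5 of each site (before the last base), so after positions 43, 156.
Combined cut positions: 43, 48, 89, 156, 247.
Linear molecule, 5 cuts → 6 fragments:
  1–43 → 43 bp
  44–48 → 5 bp
  49–89 → 41 bp
  90–156 → 67 bp
  157–247 → 91 bp
  248–266 → 19 bp
Sorted largest to smallest: 91, 67, 43, 41, 19, 5 bp.

91, 67, 43, 41, 19, 5 bp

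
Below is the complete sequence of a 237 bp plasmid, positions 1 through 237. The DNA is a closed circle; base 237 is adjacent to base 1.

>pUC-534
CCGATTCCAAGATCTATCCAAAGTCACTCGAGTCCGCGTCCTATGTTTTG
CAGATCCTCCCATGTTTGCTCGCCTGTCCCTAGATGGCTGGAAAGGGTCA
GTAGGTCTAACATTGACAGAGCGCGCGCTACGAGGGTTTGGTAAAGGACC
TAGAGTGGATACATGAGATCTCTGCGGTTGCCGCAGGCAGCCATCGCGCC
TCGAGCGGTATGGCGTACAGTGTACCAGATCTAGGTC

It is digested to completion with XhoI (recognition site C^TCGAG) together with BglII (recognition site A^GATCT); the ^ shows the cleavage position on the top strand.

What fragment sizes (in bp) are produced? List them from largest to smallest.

XhoI sites (CTCGAG) start at positions 27, 200.
XhoI cuts after the first base of each site, so after positions 27, 200.
BglII sites (AGATCT) start at positions 10, 166, 227.
BglII cuts after the first base of each site, so after positions 10, 166, 227.
Combined cut positions: 10, 27, 166, 200, 227.
Circular molecule, 5 cuts → 5 fragments:
  11–27 → 17 bp
  28–166 → 139 bp
  167–200 → 34 bp
  201–227 → 27 bp
  228–237 then 1–10 → 10 + 10 = 20 bp
Sorted largest to smallest: 139, 34, 27, 20, 17 bp.

139, 34, 27, 20, 17 bp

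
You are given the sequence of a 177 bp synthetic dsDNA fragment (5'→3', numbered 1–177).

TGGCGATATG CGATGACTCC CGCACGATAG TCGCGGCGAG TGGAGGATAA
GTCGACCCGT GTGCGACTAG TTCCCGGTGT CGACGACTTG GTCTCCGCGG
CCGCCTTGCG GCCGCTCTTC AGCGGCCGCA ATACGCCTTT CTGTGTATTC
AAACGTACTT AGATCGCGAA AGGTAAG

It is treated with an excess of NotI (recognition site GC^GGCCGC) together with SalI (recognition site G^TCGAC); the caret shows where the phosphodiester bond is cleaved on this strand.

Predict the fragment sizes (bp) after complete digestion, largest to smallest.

NotI sites (GCGGCCGC) start at positions 97, 108, 122.
NotI cuts after base 2 of each site, so after positions 98, 109, 123.
SalI sites (GTCGAC) start at positions 51, 79.
SalI cuts after the first base of each site, so after positions 51, 79.
Combined cut positions: 51, 79, 98, 109, 123.
Linear molecule, 5 cuts → 6 fragments:
  1–51 → 51 bp
  52–79 → 28 bp
  80–98 → 19 bp
  99–109 → 11 bp
  110–123 → 14 bp
  124–177 → 54 bp
Sorted largest to smallest: 54, 51, 28, 19, 14, 11 bp.

54, 51, 28, 19, 14, 11 bp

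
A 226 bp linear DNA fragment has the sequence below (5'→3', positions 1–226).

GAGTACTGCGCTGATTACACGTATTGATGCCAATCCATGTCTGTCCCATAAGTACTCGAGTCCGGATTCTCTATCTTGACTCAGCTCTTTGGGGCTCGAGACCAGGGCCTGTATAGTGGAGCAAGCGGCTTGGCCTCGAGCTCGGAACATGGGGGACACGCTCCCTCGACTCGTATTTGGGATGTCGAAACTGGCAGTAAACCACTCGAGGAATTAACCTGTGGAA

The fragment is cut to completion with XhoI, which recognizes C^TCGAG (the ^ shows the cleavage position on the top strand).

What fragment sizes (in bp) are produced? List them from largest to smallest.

XhoI sites (CTCGAG) start at positions 55, 95, 135, 205.
XhoI cuts after the first base of each site, so after positions 55, 95, 135, 205.
Linear molecule, 4 cuts → 5 fragments:
  1–55 → 55 bp
  56–95 → 40 bp
  96–135 → 40 bp
  136–205 → 70 bp
  206–226 → 21 bp
Sorted largest to smallest: 70, 55, 40, 40, 21 bp.

70, 55, 40, 40, 21 bp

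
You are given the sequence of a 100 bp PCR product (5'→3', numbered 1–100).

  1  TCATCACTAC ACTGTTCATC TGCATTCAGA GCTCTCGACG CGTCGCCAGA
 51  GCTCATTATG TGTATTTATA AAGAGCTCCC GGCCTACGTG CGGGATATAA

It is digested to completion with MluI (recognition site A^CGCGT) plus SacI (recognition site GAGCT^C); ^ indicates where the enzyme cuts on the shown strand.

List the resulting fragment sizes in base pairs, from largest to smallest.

33, 24, 23, 15, 5 bp

The MluI site (ACGCGT) starts at position 38.
MluI cuts after the first base of each site, so after position 38.
SacI sites (GAGCTC) start at positions 29, 49, 73.
SacI cuts after base 5 of each site (before the last base), so after positions 33, 53, 77.
Combined cut positions: 33, 38, 53, 77.
Linear molecule, 4 cuts → 5 fragments:
  1–33 → 33 bp
  34–38 → 5 bp
  39–53 → 15 bp
  54–77 → 24 bp
  78–100 → 23 bp
Sorted largest to smallest: 33, 24, 23, 15, 5 bp.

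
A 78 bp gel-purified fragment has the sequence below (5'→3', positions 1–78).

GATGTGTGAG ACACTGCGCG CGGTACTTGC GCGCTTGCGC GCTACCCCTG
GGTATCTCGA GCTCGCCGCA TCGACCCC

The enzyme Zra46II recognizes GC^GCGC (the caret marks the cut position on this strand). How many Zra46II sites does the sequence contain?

GCGCGC occurs starting at positions 16, 29, 37.
Zra46II cuts at 3 sites.

3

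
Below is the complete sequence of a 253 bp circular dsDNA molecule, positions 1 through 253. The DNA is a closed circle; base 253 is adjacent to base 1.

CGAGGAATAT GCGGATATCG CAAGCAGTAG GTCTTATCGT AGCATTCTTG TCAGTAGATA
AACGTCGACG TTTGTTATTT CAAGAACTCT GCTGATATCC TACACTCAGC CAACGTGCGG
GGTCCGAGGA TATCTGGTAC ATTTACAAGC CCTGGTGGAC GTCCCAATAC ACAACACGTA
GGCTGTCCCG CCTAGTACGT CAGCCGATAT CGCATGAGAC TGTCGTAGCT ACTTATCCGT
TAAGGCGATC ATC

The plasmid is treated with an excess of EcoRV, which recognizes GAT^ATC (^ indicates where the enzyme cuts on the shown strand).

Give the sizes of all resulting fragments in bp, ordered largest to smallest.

80, 77, 61, 35 bp

EcoRV sites (GATATC) start at positions 14, 94, 129, 206.
EcoRV cuts after base 3 of each site, so after positions 16, 96, 131, 208.
Circular molecule, 4 cuts → 4 fragments:
  17–96 → 80 bp
  97–131 → 35 bp
  132–208 → 77 bp
  209–253 then 1–16 → 45 + 16 = 61 bp
Sorted largest to smallest: 80, 77, 61, 35 bp.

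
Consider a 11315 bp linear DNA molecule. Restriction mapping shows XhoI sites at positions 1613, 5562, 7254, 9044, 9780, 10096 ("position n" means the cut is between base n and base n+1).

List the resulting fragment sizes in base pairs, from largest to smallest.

Linear molecule, 6 cuts → 7 fragments:
  1613 − 0 = 1613 bp
  5562 − 1613 = 3949 bp
  7254 − 5562 = 1692 bp
  9044 − 7254 = 1790 bp
  9780 − 9044 = 736 bp
  10096 − 9780 = 316 bp
  11315 − 10096 = 1219 bp
Sorted largest to smallest: 3949, 1790, 1692, 1613, 1219, 736, 316 bp.

3949, 1790, 1692, 1613, 1219, 736, 316 bp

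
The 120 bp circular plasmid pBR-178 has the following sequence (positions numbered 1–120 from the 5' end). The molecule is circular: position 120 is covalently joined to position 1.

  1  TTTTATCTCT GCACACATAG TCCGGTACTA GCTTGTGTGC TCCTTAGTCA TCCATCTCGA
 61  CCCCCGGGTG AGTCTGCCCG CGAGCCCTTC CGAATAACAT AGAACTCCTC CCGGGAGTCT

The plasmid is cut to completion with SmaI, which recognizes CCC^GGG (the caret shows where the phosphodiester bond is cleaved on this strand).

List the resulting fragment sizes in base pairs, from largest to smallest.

SmaI sites (CCCGGG) start at positions 63, 110.
SmaI cuts after base 3 of each site, so after positions 65, 112.
Circular molecule, 2 cuts → 2 fragments:
  66–112 → 47 bp
  113–120 then 1–65 → 8 + 65 = 73 bp
Sorted largest to smallest: 73, 47 bp.

73, 47 bp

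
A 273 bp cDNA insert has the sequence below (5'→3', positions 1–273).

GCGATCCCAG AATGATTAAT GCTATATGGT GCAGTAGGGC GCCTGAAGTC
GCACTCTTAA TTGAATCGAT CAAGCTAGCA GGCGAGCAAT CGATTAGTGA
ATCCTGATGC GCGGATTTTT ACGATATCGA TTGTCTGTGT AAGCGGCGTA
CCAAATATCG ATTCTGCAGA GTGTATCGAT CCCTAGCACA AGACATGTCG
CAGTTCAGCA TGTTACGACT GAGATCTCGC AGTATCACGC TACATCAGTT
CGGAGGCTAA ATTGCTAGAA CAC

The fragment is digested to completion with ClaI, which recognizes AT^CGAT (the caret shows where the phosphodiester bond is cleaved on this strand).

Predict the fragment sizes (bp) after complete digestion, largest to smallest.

ClaI sites (ATCGAT) start at positions 65, 89, 126, 157, 175.
ClaI cuts after base 2 of each site, so after positions 66, 90, 127, 158, 176.
Linear molecule, 5 cuts → 6 fragments:
  1–66 → 66 bp
  67–90 → 24 bp
  91–127 → 37 bp
  128–158 → 31 bp
  159–176 → 18 bp
  177–273 → 97 bp
Sorted largest to smallest: 97, 66, 37, 31, 24, 18 bp.

97, 66, 37, 31, 24, 18 bp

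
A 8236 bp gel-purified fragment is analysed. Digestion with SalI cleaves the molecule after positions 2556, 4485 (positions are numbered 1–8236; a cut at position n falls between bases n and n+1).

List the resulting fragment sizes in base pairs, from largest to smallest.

Linear molecule, 2 cuts → 3 fragments:
  2556 − 0 = 2556 bp
  4485 − 2556 = 1929 bp
  8236 − 4485 = 3751 bp
Sorted largest to smallest: 3751, 2556, 1929 bp.

3751, 2556, 1929 bp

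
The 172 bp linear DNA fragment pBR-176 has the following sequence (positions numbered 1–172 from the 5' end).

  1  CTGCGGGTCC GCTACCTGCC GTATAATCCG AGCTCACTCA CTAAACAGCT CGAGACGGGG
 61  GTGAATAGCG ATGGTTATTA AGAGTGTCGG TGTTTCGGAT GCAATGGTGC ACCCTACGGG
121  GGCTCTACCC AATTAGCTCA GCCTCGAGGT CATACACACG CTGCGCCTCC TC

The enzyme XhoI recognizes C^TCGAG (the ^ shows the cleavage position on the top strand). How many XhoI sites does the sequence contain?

2

CTCGAG occurs starting at positions 49, 143.
XhoI cuts at 2 sites.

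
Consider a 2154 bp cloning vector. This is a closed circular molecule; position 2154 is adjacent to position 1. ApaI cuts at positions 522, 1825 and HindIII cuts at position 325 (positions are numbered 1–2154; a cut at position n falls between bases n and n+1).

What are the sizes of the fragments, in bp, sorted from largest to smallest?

1303, 654, 197 bp

Combined cut positions (sorted): 325, 522, 1825.
Circular molecule, 3 cuts → 3 fragments:
  522 − 325 = 197 bp
  1825 − 522 = 1303 bp
  wrap: 2154 − 1825 + 325 = 654 bp
Sorted largest to smallest: 1303, 654, 197 bp.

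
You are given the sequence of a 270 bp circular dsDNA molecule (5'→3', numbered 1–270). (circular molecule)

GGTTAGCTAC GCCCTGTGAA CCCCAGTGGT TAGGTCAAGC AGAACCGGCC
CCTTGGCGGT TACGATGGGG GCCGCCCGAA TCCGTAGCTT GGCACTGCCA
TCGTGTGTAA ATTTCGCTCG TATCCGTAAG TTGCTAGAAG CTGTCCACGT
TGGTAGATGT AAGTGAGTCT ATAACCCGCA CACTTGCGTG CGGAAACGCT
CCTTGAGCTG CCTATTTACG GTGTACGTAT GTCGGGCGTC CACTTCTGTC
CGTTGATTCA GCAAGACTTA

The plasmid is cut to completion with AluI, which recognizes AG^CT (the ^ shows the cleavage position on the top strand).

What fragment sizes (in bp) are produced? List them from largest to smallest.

81, 69, 67, 53 bp

AluI sites (AGCT) start at positions 5, 86, 139, 206.
AluI cuts after base 2 of each site, so after positions 6, 87, 140, 207.
Circular molecule, 4 cuts → 4 fragments:
  7–87 → 81 bp
  88–140 → 53 bp
  141–207 → 67 bp
  208–270 then 1–6 → 63 + 6 = 69 bp
Sorted largest to smallest: 81, 69, 67, 53 bp.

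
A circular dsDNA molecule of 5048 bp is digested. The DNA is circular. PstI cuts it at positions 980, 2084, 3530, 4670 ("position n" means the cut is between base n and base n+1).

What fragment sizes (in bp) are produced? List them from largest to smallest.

1446, 1358, 1140, 1104 bp

Circular molecule, 4 cuts → 4 fragments:
  2084 − 980 = 1104 bp
  3530 − 2084 = 1446 bp
  4670 − 3530 = 1140 bp
  wrap: 5048 − 4670 + 980 = 1358 bp
Sorted largest to smallest: 1446, 1358, 1140, 1104 bp.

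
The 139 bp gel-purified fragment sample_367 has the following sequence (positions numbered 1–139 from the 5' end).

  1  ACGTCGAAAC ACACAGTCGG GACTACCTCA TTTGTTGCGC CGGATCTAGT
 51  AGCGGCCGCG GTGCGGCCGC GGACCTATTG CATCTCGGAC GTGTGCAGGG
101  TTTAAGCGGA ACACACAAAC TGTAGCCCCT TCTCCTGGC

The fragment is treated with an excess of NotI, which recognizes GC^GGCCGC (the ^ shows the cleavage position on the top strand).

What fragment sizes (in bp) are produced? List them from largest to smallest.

NotI sites (GCGGCCGC) start at positions 52, 63.
NotI cuts after base 2 of each site, so after positions 53, 64.
Linear molecule, 2 cuts → 3 fragments:
  1–53 → 53 bp
  54–64 → 11 bp
  65–139 → 75 bp
Sorted largest to smallest: 75, 53, 11 bp.

75, 53, 11 bp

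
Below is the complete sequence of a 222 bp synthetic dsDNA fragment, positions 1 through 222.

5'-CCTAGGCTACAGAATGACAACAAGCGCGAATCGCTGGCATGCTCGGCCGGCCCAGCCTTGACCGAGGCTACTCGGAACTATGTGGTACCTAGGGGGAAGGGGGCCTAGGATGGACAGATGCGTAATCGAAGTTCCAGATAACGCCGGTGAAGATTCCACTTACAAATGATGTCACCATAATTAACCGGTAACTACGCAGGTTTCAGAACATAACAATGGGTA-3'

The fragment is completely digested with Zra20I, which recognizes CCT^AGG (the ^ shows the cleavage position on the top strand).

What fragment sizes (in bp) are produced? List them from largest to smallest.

116, 87, 16, 3 bp

Zra20I sites (CCTAGG) start at positions 1, 88, 104.
Zra20I cuts after base 3 of each site, so after positions 3, 90, 106.
Linear molecule, 3 cuts → 4 fragments:
  1–3 → 3 bp
  4–90 → 87 bp
  91–106 → 16 bp
  107–222 → 116 bp
Sorted largest to smallest: 116, 87, 16, 3 bp.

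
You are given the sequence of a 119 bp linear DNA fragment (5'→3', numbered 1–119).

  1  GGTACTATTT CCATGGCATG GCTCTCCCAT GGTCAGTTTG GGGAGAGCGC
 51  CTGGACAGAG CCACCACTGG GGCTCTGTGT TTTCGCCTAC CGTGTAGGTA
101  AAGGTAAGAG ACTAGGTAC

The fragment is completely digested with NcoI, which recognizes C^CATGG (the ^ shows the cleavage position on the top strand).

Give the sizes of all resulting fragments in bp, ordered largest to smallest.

NcoI sites (CCATGG) start at positions 11, 27.
NcoI cuts after the first base of each site, so after positions 11, 27.
Linear molecule, 2 cuts → 3 fragments:
  1–11 → 11 bp
  12–27 → 16 bp
  28–119 → 92 bp
Sorted largest to smallest: 92, 16, 11 bp.

92, 16, 11 bp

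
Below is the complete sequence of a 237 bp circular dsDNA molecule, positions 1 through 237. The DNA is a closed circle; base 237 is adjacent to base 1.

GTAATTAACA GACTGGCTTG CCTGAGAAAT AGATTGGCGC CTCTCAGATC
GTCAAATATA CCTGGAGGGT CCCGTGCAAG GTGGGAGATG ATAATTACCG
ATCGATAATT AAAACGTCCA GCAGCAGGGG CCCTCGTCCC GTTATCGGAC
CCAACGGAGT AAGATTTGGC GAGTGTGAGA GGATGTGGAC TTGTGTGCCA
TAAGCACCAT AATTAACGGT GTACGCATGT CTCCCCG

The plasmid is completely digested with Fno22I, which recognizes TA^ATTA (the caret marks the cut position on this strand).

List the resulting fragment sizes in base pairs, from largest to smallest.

104, 90, 29, 14 bp

Fno22I sites (TAATTA) start at positions 2, 92, 106, 210.
Fno22I cuts after base 2 of each site, so after positions 3, 93, 107, 211.
Circular molecule, 4 cuts → 4 fragments:
  4–93 → 90 bp
  94–107 → 14 bp
  108–211 → 104 bp
  212–237 then 1–3 → 26 + 3 = 29 bp
Sorted largest to smallest: 104, 90, 29, 14 bp.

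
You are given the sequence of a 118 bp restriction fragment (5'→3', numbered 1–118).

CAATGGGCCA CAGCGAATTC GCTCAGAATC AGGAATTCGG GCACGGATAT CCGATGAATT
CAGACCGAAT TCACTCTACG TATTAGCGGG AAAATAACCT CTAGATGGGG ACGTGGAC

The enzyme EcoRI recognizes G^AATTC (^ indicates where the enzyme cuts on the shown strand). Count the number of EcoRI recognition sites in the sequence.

GAATTC occurs starting at positions 15, 33, 56, 67.
EcoRI cuts at 4 sites.

4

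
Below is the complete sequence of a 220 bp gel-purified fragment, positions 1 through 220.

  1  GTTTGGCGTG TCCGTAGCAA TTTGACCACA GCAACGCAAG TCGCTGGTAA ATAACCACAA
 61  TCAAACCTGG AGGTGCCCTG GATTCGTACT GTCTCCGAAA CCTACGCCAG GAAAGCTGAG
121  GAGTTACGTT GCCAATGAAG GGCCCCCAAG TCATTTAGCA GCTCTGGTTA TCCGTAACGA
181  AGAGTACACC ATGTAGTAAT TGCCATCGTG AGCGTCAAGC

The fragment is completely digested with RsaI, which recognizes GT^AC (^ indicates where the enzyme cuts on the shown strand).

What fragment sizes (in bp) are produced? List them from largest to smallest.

98, 87, 35 bp

RsaI sites (GTAC) start at positions 86, 184.
RsaI cuts after base 2 of each site, so after positions 87, 185.
Linear molecule, 2 cuts → 3 fragments:
  1–87 → 87 bp
  88–185 → 98 bp
  186–220 → 35 bp
Sorted largest to smallest: 98, 87, 35 bp.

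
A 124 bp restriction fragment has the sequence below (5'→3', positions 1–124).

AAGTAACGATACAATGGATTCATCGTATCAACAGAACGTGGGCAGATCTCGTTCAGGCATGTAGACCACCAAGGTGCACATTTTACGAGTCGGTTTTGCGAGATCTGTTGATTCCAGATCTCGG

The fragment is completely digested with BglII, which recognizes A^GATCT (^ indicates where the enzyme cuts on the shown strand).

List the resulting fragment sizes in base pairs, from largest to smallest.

BglII sites (AGATCT) start at positions 44, 101, 116.
BglII cuts after the first base of each site, so after positions 44, 101, 116.
Linear molecule, 3 cuts → 4 fragments:
  1–44 → 44 bp
  45–101 → 57 bp
  102–116 → 15 bp
  117–124 → 8 bp
Sorted largest to smallest: 57, 44, 15, 8 bp.

57, 44, 15, 8 bp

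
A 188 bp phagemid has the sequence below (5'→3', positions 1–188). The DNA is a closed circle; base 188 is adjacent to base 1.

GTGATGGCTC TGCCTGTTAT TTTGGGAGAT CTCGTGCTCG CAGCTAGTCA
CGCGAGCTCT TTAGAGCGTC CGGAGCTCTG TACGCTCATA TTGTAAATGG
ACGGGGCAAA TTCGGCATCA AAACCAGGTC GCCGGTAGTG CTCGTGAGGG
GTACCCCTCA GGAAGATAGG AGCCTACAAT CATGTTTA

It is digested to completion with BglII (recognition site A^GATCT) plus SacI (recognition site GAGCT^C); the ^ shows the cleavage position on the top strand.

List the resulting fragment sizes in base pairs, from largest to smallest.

138, 31, 19 bp

The BglII site (AGATCT) starts at position 27.
BglII cuts after the first base of each site, so after position 27.
SacI sites (GAGCTC) start at positions 54, 73.
SacI cuts after base 5 of each site (before the last base), so after positions 58, 77.
Combined cut positions: 27, 58, 77.
Circular molecule, 3 cuts → 3 fragments:
  28–58 → 31 bp
  59–77 → 19 bp
  78–188 then 1–27 → 111 + 27 = 138 bp
Sorted largest to smallest: 138, 31, 19 bp.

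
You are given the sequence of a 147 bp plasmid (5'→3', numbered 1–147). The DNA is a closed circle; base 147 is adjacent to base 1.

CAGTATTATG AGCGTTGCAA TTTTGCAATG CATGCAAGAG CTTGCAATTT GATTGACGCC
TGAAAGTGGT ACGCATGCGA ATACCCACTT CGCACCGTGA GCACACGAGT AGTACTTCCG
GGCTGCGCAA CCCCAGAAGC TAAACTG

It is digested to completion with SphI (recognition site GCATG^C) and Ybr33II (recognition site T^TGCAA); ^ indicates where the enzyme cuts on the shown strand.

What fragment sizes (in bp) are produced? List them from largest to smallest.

85, 35, 11, 8, 8 bp

SphI sites (GCATGC) start at positions 30, 73.
SphI cuts after base 5 of each site (before the last base), so after positions 34, 77.
Ybr33II sites (TTGCAA) start at positions 15, 23, 42.
Ybr33II cuts after the first base of each site, so after positions 15, 23, 42.
Combined cut positions: 15, 23, 34, 42, 77.
Circular molecule, 5 cuts → 5 fragments:
  16–23 → 8 bp
  24–34 → 11 bp
  35–42 → 8 bp
  43–77 → 35 bp
  78–147 then 1–15 → 70 + 15 = 85 bp
Sorted largest to smallest: 85, 35, 11, 8, 8 bp.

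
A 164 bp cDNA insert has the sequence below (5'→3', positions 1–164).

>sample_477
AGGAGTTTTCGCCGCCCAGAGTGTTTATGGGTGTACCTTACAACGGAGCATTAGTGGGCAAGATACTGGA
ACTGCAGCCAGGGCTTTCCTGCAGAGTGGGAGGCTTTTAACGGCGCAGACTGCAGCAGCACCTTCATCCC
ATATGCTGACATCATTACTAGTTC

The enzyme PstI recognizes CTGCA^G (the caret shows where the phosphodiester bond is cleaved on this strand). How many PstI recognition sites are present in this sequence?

CTGCAG occurs starting at positions 72, 89, 120.
PstI cuts at 3 sites.

3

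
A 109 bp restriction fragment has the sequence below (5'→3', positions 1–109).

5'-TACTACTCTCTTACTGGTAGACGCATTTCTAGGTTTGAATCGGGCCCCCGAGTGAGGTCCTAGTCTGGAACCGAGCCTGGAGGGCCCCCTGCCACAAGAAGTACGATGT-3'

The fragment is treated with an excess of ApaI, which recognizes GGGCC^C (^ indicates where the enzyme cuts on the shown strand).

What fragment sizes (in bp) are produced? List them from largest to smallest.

46, 40, 23 bp

ApaI sites (GGGCCC) start at positions 42, 82.
ApaI cuts after base 5 of each site (before the last base), so after positions 46, 86.
Linear molecule, 2 cuts → 3 fragments:
  1–46 → 46 bp
  47–86 → 40 bp
  87–109 → 23 bp
Sorted largest to smallest: 46, 40, 23 bp.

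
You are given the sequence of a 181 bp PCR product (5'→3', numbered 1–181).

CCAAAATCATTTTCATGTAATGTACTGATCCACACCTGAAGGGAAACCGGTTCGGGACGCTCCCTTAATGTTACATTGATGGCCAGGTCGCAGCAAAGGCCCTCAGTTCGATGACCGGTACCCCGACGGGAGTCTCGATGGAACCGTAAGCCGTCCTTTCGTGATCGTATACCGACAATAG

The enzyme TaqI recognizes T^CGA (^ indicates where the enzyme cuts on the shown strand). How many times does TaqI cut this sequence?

TCGA occurs starting at positions 108, 135.
TaqI cuts at 2 sites.

2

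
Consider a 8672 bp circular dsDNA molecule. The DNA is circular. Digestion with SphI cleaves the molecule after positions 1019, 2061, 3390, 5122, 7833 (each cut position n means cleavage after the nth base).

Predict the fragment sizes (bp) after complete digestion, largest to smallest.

2711, 1858, 1732, 1329, 1042 bp

Circular molecule, 5 cuts → 5 fragments:
  2061 − 1019 = 1042 bp
  3390 − 2061 = 1329 bp
  5122 − 3390 = 1732 bp
  7833 − 5122 = 2711 bp
  wrap: 8672 − 7833 + 1019 = 1858 bp
Sorted largest to smallest: 2711, 1858, 1732, 1329, 1042 bp.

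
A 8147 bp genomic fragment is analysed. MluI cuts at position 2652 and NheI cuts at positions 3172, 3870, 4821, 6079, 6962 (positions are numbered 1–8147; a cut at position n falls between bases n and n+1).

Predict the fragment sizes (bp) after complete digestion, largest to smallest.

2652, 1258, 1185, 951, 883, 698, 520 bp

Combined cut positions (sorted): 2652, 3172, 3870, 4821, 6079, 6962.
Linear molecule, 6 cuts → 7 fragments:
  2652 − 0 = 2652 bp
  3172 − 2652 = 520 bp
  3870 − 3172 = 698 bp
  4821 − 3870 = 951 bp
  6079 − 4821 = 1258 bp
  6962 − 6079 = 883 bp
  8147 − 6962 = 1185 bp
Sorted largest to smallest: 2652, 1258, 1185, 951, 883, 698, 520 bp.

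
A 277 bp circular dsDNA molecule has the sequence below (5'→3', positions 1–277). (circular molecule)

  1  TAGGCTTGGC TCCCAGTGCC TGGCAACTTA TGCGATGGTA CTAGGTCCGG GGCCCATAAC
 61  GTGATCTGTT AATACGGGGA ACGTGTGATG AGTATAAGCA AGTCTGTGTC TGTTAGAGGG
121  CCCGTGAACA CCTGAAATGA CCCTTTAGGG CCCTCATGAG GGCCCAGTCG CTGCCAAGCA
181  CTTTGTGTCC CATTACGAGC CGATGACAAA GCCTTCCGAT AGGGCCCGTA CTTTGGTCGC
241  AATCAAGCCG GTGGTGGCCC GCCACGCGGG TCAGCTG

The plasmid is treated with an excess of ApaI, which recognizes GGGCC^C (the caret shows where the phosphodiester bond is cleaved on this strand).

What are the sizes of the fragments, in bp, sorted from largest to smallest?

105, 68, 62, 30, 12 bp

ApaI sites (GGGCCC) start at positions 50, 118, 148, 160, 222.
ApaI cuts after base 5 of each site (before the last base), so after positions 54, 122, 152, 164, 226.
Circular molecule, 5 cuts → 5 fragments:
  55–122 → 68 bp
  123–152 → 30 bp
  153–164 → 12 bp
  165–226 → 62 bp
  227–277 then 1–54 → 51 + 54 = 105 bp
Sorted largest to smallest: 105, 68, 62, 30, 12 bp.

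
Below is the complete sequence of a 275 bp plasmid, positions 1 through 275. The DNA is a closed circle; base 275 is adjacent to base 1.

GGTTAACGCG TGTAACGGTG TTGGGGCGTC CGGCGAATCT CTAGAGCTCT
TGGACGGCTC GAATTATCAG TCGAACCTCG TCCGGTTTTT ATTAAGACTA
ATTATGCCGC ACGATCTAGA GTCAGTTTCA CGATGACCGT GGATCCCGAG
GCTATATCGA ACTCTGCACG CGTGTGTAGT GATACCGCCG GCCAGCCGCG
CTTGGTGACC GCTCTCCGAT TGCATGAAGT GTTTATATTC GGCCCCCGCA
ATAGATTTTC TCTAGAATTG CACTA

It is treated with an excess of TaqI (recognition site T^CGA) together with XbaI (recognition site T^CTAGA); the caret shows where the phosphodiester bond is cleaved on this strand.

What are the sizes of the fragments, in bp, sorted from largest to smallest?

TaqI sites (TCGA) start at positions 59, 71, 157.
TaqI cuts after the first base of each site, so after positions 59, 71, 157.
XbaI sites (TCTAGA) start at positions 40, 115, 261.
XbaI cuts after the first base of each site, so after positions 40, 115, 261.
Combined cut positions: 40, 59, 71, 115, 157, 261.
Circular molecule, 6 cuts → 6 fragments:
  41–59 → 19 bp
  60–71 → 12 bp
  72–115 → 44 bp
  116–157 → 42 bp
  158–261 → 104 bp
  262–275 then 1–40 → 14 + 40 = 54 bp
Sorted largest to smallest: 104, 54, 44, 42, 19, 12 bp.

104, 54, 44, 42, 19, 12 bp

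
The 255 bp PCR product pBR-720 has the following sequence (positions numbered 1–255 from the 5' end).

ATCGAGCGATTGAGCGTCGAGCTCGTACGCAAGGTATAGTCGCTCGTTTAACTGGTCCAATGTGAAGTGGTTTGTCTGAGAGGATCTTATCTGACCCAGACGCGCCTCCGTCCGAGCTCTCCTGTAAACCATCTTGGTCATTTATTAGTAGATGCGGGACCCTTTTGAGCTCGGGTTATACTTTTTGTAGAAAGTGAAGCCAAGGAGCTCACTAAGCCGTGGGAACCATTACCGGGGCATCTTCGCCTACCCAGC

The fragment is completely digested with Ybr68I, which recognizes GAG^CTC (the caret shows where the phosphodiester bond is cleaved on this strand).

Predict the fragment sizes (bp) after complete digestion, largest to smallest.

Ybr68I sites (GAGCTC) start at positions 19, 114, 167, 205.
Ybr68I cuts after base 3 of each site, so after positions 21, 116, 169, 207.
Linear molecule, 4 cuts → 5 fragments:
  1–21 → 21 bp
  22–116 → 95 bp
  117–169 → 53 bp
  170–207 → 38 bp
  208–255 → 48 bp
Sorted largest to smallest: 95, 53, 48, 38, 21 bp.

95, 53, 48, 38, 21 bp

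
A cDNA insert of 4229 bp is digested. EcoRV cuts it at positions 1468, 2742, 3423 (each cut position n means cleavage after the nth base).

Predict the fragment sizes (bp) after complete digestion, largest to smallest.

1468, 1274, 806, 681 bp

Linear molecule, 3 cuts → 4 fragments:
  1468 − 0 = 1468 bp
  2742 − 1468 = 1274 bp
  3423 − 2742 = 681 bp
  4229 − 3423 = 806 bp
Sorted largest to smallest: 1468, 1274, 806, 681 bp.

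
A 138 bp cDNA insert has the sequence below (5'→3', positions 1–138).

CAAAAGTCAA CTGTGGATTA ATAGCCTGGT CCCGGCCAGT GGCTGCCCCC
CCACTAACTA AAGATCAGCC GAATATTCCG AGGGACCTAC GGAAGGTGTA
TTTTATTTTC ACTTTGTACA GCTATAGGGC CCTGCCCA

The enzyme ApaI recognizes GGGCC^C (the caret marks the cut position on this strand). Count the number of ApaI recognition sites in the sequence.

1

GGGCCC occurs starting at position 127.
ApaI cuts at 1 site.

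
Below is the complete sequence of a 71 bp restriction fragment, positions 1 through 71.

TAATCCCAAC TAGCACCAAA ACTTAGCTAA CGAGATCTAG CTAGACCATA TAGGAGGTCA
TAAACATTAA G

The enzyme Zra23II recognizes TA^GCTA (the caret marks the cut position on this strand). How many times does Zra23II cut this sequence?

2

TAGCTA occurs starting at positions 24, 38.
Zra23II cuts at 2 sites.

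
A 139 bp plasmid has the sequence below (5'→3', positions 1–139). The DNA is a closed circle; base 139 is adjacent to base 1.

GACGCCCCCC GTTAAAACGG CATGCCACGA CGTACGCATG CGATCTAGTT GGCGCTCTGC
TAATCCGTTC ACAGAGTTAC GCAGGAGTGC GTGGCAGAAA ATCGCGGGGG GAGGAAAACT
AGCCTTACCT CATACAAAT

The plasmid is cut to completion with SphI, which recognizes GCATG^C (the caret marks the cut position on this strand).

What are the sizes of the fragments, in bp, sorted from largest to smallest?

123, 16 bp

SphI sites (GCATGC) start at positions 20, 36.
SphI cuts after base 5 of each site (before the last base), so after positions 24, 40.
Circular molecule, 2 cuts → 2 fragments:
  25–40 → 16 bp
  41–139 then 1–24 → 99 + 24 = 123 bp
Sorted largest to smallest: 123, 16 bp.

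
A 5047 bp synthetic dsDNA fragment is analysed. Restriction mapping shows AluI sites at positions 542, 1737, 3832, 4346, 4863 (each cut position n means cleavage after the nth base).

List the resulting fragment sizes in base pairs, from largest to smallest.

2095, 1195, 542, 517, 514, 184 bp

Linear molecule, 5 cuts → 6 fragments:
  542 − 0 = 542 bp
  1737 − 542 = 1195 bp
  3832 − 1737 = 2095 bp
  4346 − 3832 = 514 bp
  4863 − 4346 = 517 bp
  5047 − 4863 = 184 bp
Sorted largest to smallest: 2095, 1195, 542, 517, 514, 184 bp.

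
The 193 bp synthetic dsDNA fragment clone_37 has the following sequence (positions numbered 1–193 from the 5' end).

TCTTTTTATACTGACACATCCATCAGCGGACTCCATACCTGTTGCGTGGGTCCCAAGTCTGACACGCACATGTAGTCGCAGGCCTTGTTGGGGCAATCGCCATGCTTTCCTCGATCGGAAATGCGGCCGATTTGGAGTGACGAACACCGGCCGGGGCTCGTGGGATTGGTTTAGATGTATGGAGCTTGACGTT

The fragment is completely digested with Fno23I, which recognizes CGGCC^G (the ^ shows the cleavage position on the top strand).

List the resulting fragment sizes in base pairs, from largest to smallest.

Fno23I sites (CGGCCG) start at positions 124, 148.
Fno23I cuts after base 5 of each site (before the last base), so after positions 128, 152.
Linear molecule, 2 cuts → 3 fragments:
  1–128 → 128 bp
  129–152 → 24 bp
  153–193 → 41 bp
Sorted largest to smallest: 128, 41, 24 bp.

128, 41, 24 bp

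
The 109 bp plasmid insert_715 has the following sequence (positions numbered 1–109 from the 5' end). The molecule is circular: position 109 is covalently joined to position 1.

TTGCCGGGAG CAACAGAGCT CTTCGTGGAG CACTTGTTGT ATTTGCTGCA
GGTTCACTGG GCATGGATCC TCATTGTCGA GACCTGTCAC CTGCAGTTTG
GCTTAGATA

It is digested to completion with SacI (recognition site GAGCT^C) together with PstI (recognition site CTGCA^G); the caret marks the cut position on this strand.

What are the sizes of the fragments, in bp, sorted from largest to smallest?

45, 34, 30 bp

The SacI site (GAGCTC) starts at position 16.
SacI cuts after base 5 of each site (before the last base), so after position 20.
PstI sites (CTGCAG) start at positions 46, 91.
PstI cuts after base 5 of each site (before the last base), so after positions 50, 95.
Combined cut positions: 20, 50, 95.
Circular molecule, 3 cuts → 3 fragments:
  21–50 → 30 bp
  51–95 → 45 bp
  96–109 then 1–20 → 14 + 20 = 34 bp
Sorted largest to smallest: 45, 34, 30 bp.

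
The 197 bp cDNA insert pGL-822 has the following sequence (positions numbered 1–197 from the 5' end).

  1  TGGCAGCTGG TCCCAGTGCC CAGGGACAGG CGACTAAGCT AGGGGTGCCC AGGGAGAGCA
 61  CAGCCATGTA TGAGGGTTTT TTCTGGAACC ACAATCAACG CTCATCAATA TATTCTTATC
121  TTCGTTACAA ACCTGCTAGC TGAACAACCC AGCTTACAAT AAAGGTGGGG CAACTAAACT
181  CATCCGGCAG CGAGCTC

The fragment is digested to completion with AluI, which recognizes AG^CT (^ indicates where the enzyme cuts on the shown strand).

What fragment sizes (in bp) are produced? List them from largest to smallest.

101, 42, 32, 13, 6, 3 bp

AluI sites (AGCT) start at positions 5, 37, 138, 151, 193.
AluI cuts after base 2 of each site, so after positions 6, 38, 139, 152, 194.
Linear molecule, 5 cuts → 6 fragments:
  1–6 → 6 bp
  7–38 → 32 bp
  39–139 → 101 bp
  140–152 → 13 bp
  153–194 → 42 bp
  195–197 → 3 bp
Sorted largest to smallest: 101, 42, 32, 13, 6, 3 bp.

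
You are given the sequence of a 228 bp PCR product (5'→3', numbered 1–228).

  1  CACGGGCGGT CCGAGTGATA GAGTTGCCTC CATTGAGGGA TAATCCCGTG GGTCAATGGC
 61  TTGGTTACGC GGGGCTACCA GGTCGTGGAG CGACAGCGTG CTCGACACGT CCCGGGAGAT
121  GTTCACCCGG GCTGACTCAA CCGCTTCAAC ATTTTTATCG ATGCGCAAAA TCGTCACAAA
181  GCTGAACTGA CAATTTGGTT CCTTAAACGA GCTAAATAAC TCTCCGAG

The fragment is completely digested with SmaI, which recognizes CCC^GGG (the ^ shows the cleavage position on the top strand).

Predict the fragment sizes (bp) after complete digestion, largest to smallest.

113, 100, 15 bp

SmaI sites (CCCGGG) start at positions 111, 126.
SmaI cuts after base 3 of each site, so after positions 113, 128.
Linear molecule, 2 cuts → 3 fragments:
  1–113 → 113 bp
  114–128 → 15 bp
  129–228 → 100 bp
Sorted largest to smallest: 113, 100, 15 bp.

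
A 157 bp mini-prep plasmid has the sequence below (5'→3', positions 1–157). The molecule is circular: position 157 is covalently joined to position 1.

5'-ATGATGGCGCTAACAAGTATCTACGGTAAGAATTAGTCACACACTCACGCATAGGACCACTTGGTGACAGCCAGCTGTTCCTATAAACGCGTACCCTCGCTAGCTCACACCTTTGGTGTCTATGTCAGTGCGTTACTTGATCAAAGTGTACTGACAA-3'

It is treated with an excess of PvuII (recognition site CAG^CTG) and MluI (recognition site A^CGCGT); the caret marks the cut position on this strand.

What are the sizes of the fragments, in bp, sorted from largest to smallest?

144, 13 bp

The PvuII site (CAGCTG) starts at position 72.
PvuII cuts after base 3 of each site, so after position 74.
The MluI site (ACGCGT) starts at position 87.
MluI cuts after the first base of each site, so after position 87.
Combined cut positions: 74, 87.
Circular molecule, 2 cuts → 2 fragments:
  75–87 → 13 bp
  88–157 then 1–74 → 70 + 74 = 144 bp
Sorted largest to smallest: 144, 13 bp.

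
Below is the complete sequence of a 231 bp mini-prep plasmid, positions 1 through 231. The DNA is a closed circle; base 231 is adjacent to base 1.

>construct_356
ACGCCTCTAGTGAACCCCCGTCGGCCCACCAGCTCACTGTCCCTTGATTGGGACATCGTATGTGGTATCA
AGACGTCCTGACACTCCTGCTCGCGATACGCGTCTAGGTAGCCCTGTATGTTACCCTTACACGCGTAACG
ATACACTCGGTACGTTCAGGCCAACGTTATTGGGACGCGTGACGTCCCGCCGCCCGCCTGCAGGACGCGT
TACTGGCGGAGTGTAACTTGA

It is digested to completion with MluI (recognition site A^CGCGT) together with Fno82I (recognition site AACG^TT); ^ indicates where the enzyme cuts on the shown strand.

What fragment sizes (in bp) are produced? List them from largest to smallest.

124, 35, 33, 30, 9 bp

MluI sites (ACGCGT) start at positions 98, 131, 175, 205.
MluI cuts after the first base of each site, so after positions 98, 131, 175, 205.
The Fno82I site (AACGTT) starts at position 163.
Fno82I cuts after base 4 of each site, so after position 166.
Combined cut positions: 98, 131, 166, 175, 205.
Circular molecule, 5 cuts → 5 fragments:
  99–131 → 33 bp
  132–166 → 35 bp
  167–175 → 9 bp
  176–205 → 30 bp
  206–231 then 1–98 → 26 + 98 = 124 bp
Sorted largest to smallest: 124, 35, 33, 30, 9 bp.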